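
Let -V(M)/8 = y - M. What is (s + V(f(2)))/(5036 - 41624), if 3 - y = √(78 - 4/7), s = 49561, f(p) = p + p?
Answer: -16523/12196 - 2*√3794/64029 ≈ -1.3567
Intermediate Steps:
f(p) = 2*p
y = 3 - √3794/7 (y = 3 - √(78 - 4/7) = 3 - √(542/7) = 3 - √3794/7 ≈ -5.7993)
V(M) = -24 + 8*M + 8*√3794/7 (V(M) = -8*((3 - √3794/7) - M) = -8*(3 - M - √3794/7) = -24 + 8*M + 8*√3794/7)
(s + V(f(2)))/(5036 - 41624) = (49561 + (-24 + 8*(2*2) + 8*√3794/7))/(5036 - 41624) = (49561 + (-24 + 8*4 + 8*√3794/7))/(-36588) = (49561 + (-24 + 32 + 8*√3794/7))*(-1/36588) = (49561 + (8 + 8*√3794/7))*(-1/36588) = (49569 + 8*√3794/7)*(-1/36588) = -16523/12196 - 2*√3794/64029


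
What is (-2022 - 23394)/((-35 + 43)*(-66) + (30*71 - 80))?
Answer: -12708/761 ≈ -16.699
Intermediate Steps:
(-2022 - 23394)/((-35 + 43)*(-66) + (30*71 - 80)) = -25416/(8*(-66) + (2130 - 80)) = -25416/(-528 + 2050) = -25416/1522 = -25416*1/1522 = -12708/761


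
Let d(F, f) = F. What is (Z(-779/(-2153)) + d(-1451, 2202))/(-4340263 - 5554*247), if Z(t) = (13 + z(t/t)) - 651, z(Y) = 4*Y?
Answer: 2085/5712101 ≈ 0.00036501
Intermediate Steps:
Z(t) = -634 (Z(t) = (13 + 4*(t/t)) - 651 = (13 + 4*1) - 651 = (13 + 4) - 651 = 17 - 651 = -634)
(Z(-779/(-2153)) + d(-1451, 2202))/(-4340263 - 5554*247) = (-634 - 1451)/(-4340263 - 5554*247) = -2085/(-4340263 - 1371838) = -2085/(-5712101) = -2085*(-1/5712101) = 2085/5712101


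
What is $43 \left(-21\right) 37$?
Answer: $-33411$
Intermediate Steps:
$43 \left(-21\right) 37 = \left(-903\right) 37 = -33411$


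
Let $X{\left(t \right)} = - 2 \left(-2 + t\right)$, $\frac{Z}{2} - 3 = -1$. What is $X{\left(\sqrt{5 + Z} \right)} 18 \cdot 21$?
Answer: $-756$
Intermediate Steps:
$Z = 4$ ($Z = 6 + 2 \left(-1\right) = 6 - 2 = 4$)
$X{\left(t \right)} = 4 - 2 t$
$X{\left(\sqrt{5 + Z} \right)} 18 \cdot 21 = \left(4 - 2 \sqrt{5 + 4}\right) 18 \cdot 21 = \left(4 - 2 \sqrt{9}\right) 18 \cdot 21 = \left(4 - 6\right) 18 \cdot 21 = \left(-2\right) 18 \cdot 21 = \left(-36\right) 21 = -756$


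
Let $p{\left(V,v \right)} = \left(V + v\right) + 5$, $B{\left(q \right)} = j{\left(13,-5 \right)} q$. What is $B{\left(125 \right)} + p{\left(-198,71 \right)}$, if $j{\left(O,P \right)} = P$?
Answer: $-747$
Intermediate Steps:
$B{\left(q \right)} = - 5 q$
$p{\left(V,v \right)} = 5 + V + v$
$B{\left(125 \right)} + p{\left(-198,71 \right)} = \left(-5\right) 125 + \left(5 - 198 + 71\right) = -625 - 122 = -747$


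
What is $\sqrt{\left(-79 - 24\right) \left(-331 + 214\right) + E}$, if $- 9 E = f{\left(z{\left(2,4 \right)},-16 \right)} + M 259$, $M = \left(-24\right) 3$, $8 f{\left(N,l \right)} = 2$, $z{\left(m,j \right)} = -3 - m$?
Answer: $\frac{\sqrt{508427}}{6} \approx 118.84$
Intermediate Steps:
$f{\left(N,l \right)} = \frac{1}{4}$ ($f{\left(N,l \right)} = \frac{1}{8} \cdot 2 = \frac{1}{4}$)
$M = -72$
$E = \frac{74591}{36}$ ($E = - \frac{\frac{1}{4} - 18648}{9} = \left(- \frac{1}{9}\right) \left(- \frac{74591}{4}\right) = \frac{74591}{36} \approx 2072.0$)
$\sqrt{\left(-79 - 24\right) \left(-331 + 214\right) + E} = \sqrt{\left(-79 - 24\right) \left(-331 + 214\right) + \frac{74591}{36}} = \sqrt{\left(-79 - 24\right) \left(-117\right) + \frac{74591}{36}} = \sqrt{\left(-103\right) \left(-117\right) + \frac{74591}{36}} = \sqrt{12051 + \frac{74591}{36}} = \sqrt{\frac{508427}{36}} = \frac{\sqrt{508427}}{6}$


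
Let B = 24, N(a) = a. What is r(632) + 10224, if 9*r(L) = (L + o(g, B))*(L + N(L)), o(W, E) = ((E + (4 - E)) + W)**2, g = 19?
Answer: 173280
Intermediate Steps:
o(W, E) = (4 + W)**2
r(L) = 2*L*(529 + L)/9 (r(L) = ((L + (4 + 19)**2)*(L + L))/9 = ((L + 23**2)*(2*L))/9 = ((L + 529)*(2*L))/9 = ((529 + L)*(2*L))/9 = (2*L*(529 + L))/9 = 2*L*(529 + L)/9)
r(632) + 10224 = (2/9)*632*(529 + 632) + 10224 = (2/9)*632*1161 + 10224 = 163056 + 10224 = 173280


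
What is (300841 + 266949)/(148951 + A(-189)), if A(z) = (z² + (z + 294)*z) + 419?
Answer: 283895/82623 ≈ 3.4360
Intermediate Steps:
A(z) = 419 + z² + z*(294 + z) (A(z) = (z² + (294 + z)*z) + 419 = (z² + z*(294 + z)) + 419 = 419 + z² + z*(294 + z))
(300841 + 266949)/(148951 + A(-189)) = (300841 + 266949)/(148951 + (419 + 2*(-189)² + 294*(-189))) = 567790/(148951 + (419 + 2*35721 - 55566)) = 567790/(148951 + (419 + 71442 - 55566)) = 567790/(148951 + 16295) = 567790/165246 = 567790*(1/165246) = 283895/82623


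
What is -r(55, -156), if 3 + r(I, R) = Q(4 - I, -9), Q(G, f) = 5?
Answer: -2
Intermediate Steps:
r(I, R) = 2 (r(I, R) = -3 + 5 = 2)
-r(55, -156) = -1*2 = -2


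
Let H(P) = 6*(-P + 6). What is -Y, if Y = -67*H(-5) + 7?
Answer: 4415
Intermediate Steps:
H(P) = 36 - 6*P (H(P) = 6*(6 - P) = 36 - 6*P)
Y = -4415 (Y = -67*(36 - 6*(-5)) + 7 = -67*(36 + 30) + 7 = -67*66 + 7 = -4422 + 7 = -4415)
-Y = -1*(-4415) = 4415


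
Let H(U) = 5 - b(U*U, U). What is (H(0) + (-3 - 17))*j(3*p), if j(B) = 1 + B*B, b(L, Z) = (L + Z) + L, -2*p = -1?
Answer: -195/4 ≈ -48.750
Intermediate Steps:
p = 1/2 (p = -1/2*(-1) = 1/2 ≈ 0.50000)
b(L, Z) = Z + 2*L
j(B) = 1 + B**2
H(U) = 5 - U - 2*U**2 (H(U) = 5 - (U + 2*(U*U)) = 5 - (U + 2*U**2) = 5 + (-U - 2*U**2) = 5 - U - 2*U**2)
(H(0) + (-3 - 17))*j(3*p) = ((5 - 1*0 - 2*0**2) + (-3 - 17))*(1 + (3*(1/2))**2) = ((5 + 0 - 2*0) - 20)*(1 + (3/2)**2) = ((5 + 0 + 0) - 20)*(1 + 9/4) = (5 - 20)*(13/4) = -15*13/4 = -195/4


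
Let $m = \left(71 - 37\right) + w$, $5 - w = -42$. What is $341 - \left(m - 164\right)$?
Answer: $424$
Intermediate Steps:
$w = 47$ ($w = 5 - -42 = 5 + 42 = 47$)
$m = 81$ ($m = \left(71 - 37\right) + 47 = 34 + 47 = 81$)
$341 - \left(m - 164\right) = 341 - \left(81 - 164\right) = 341 - -83 = 341 + 83 = 424$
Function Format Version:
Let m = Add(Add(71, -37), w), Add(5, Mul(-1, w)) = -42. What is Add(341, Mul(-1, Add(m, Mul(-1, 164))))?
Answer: 424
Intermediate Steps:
w = 47 (w = Add(5, Mul(-1, -42)) = Add(5, 42) = 47)
m = 81 (m = Add(Add(71, -37), 47) = Add(34, 47) = 81)
Add(341, Mul(-1, Add(m, Mul(-1, 164)))) = Add(341, Mul(-1, Add(81, Mul(-1, 164)))) = Add(341, Mul(-1, Add(81, -164))) = Add(341, Mul(-1, -83)) = Add(341, 83) = 424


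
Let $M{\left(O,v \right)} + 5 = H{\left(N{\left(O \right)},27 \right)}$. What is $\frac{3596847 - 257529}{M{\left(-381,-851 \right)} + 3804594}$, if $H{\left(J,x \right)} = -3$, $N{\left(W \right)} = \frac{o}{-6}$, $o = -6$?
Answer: $\frac{1669659}{1902293} \approx 0.87771$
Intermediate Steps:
$N{\left(W \right)} = 1$ ($N{\left(W \right)} = - \frac{6}{-6} = \left(-6\right) \left(- \frac{1}{6}\right) = 1$)
$M{\left(O,v \right)} = -8$ ($M{\left(O,v \right)} = -5 - 3 = -8$)
$\frac{3596847 - 257529}{M{\left(-381,-851 \right)} + 3804594} = \frac{3596847 - 257529}{-8 + 3804594} = \frac{3339318}{3804586} = 3339318 \cdot \frac{1}{3804586} = \frac{1669659}{1902293}$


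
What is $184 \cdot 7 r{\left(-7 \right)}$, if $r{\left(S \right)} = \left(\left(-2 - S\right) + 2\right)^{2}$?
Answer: $63112$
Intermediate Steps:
$r{\left(S \right)} = S^{2}$ ($r{\left(S \right)} = \left(- S\right)^{2} = S^{2}$)
$184 \cdot 7 r{\left(-7 \right)} = 184 \cdot 7 \left(-7\right)^{2} = 1288 \cdot 49 = 63112$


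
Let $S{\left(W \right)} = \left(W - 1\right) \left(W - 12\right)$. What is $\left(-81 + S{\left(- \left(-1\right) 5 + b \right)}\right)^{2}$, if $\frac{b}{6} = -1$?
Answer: $3025$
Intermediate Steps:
$b = -6$ ($b = 6 \left(-1\right) = -6$)
$S{\left(W \right)} = \left(-1 + W\right) \left(-12 + W\right)$
$\left(-81 + S{\left(- \left(-1\right) 5 + b \right)}\right)^{2} = \left(-81 + \left(12 + \left(- \left(-1\right) 5 - 6\right)^{2} - 13 \left(- \left(-1\right) 5 - 6\right)\right)\right)^{2} = \left(-81 + \left(12 + \left(\left(-1\right) \left(-5\right) - 6\right)^{2} - 13 \left(\left(-1\right) \left(-5\right) - 6\right)\right)\right)^{2} = \left(-81 + \left(12 + \left(5 - 6\right)^{2} - 13 \left(5 - 6\right)\right)\right)^{2} = \left(-81 + \left(12 + \left(-1\right)^{2} - -13\right)\right)^{2} = \left(-81 + \left(12 + 1 + 13\right)\right)^{2} = \left(-81 + 26\right)^{2} = \left(-55\right)^{2} = 3025$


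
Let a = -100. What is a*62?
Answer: -6200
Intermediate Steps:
a*62 = -100*62 = -6200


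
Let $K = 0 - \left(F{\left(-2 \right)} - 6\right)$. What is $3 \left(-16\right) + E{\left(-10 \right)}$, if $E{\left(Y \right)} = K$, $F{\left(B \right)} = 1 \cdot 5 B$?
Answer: $-32$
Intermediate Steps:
$F{\left(B \right)} = 5 B$
$K = 16$ ($K = 0 - \left(5 \left(-2\right) - 6\right) = 0 - \left(-10 - 6\right) = 0 - -16 = 0 + 16 = 16$)
$E{\left(Y \right)} = 16$
$3 \left(-16\right) + E{\left(-10 \right)} = 3 \left(-16\right) + 16 = -48 + 16 = -32$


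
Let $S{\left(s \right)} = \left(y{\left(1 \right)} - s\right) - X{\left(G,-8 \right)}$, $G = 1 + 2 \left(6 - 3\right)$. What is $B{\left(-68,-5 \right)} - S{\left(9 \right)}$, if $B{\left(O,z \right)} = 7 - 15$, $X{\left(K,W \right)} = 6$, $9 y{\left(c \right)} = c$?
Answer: $\frac{62}{9} \approx 6.8889$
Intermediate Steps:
$y{\left(c \right)} = \frac{c}{9}$
$G = 7$ ($G = 1 + 2 \cdot 3 = 1 + 6 = 7$)
$B{\left(O,z \right)} = -8$ ($B{\left(O,z \right)} = 7 - 15 = -8$)
$S{\left(s \right)} = - \frac{53}{9} - s$ ($S{\left(s \right)} = \left(\frac{1}{9} \cdot 1 - s\right) - 6 = \left(\frac{1}{9} - s\right) - 6 = - \frac{53}{9} - s$)
$B{\left(-68,-5 \right)} - S{\left(9 \right)} = -8 - \left(- \frac{53}{9} - 9\right) = -8 - - \frac{134}{9} = -8 + \frac{134}{9} = \frac{62}{9}$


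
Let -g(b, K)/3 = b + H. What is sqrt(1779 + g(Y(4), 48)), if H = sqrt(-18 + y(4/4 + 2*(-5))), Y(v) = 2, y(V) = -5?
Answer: sqrt(1773 - 3*I*sqrt(23)) ≈ 42.107 - 0.1708*I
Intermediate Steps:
H = I*sqrt(23) (H = sqrt(-18 - 5) = sqrt(-23) = I*sqrt(23) ≈ 4.7958*I)
g(b, K) = -3*b - 3*I*sqrt(23) (g(b, K) = -3*(b + I*sqrt(23)) = -3*b - 3*I*sqrt(23))
sqrt(1779 + g(Y(4), 48)) = sqrt(1779 + (-3*2 - 3*I*sqrt(23))) = sqrt(1779 + (-6 - 3*I*sqrt(23))) = sqrt(1773 - 3*I*sqrt(23))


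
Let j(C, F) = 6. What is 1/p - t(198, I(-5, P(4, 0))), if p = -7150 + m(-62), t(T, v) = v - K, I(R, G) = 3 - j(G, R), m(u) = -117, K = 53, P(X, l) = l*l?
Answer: 406951/7267 ≈ 56.000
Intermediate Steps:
P(X, l) = l²
I(R, G) = -3 (I(R, G) = 3 - 1*6 = 3 - 6 = -3)
t(T, v) = -53 + v (t(T, v) = v - 1*53 = v - 53 = -53 + v)
p = -7267 (p = -7150 - 117 = -7267)
1/p - t(198, I(-5, P(4, 0))) = 1/(-7267) - (-53 - 3) = -1/7267 - 1*(-56) = -1/7267 + 56 = 406951/7267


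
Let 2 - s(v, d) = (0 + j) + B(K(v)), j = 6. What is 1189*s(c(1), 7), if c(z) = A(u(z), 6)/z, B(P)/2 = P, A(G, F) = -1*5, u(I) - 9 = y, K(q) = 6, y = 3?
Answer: -19024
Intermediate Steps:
u(I) = 12 (u(I) = 9 + 3 = 12)
A(G, F) = -5
B(P) = 2*P
c(z) = -5/z
s(v, d) = -16 (s(v, d) = 2 - ((0 + 6) + 2*6) = 2 - (6 + 12) = 2 - 1*18 = 2 - 18 = -16)
1189*s(c(1), 7) = 1189*(-16) = -19024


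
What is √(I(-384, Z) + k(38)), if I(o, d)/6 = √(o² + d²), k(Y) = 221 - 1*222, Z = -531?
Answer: √(-1 + 18*√47713) ≈ 62.696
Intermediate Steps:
k(Y) = -1 (k(Y) = 221 - 222 = -1)
I(o, d) = 6*√(d² + o²) (I(o, d) = 6*√(o² + d²) = 6*√(d² + o²))
√(I(-384, Z) + k(38)) = √(6*√((-531)² + (-384)²) - 1) = √(6*√(281961 + 147456) - 1) = √(6*√429417 - 1) = √(6*(3*√47713) - 1) = √(18*√47713 - 1) = √(-1 + 18*√47713)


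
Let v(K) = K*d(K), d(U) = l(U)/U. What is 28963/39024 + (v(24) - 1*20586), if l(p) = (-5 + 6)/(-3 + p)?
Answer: -5623220699/273168 ≈ -20585.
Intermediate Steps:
l(p) = 1/(-3 + p)
d(U) = 1/(U*(-3 + U)) (d(U) = 1/((-3 + U)*U) = 1/(U*(-3 + U)))
v(K) = 1/(-3 + K) (v(K) = K*(1/(K*(-3 + K))) = 1/(-3 + K))
28963/39024 + (v(24) - 1*20586) = 28963/39024 + (1/(-3 + 24) - 1*20586) = 28963*(1/39024) + (1/21 - 20586) = 28963/39024 + (1/21 - 20586) = 28963/39024 - 432305/21 = -5623220699/273168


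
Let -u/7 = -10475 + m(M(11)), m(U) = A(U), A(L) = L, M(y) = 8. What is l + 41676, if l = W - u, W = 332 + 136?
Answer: -31125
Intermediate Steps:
m(U) = U
u = 73269 (u = -7*(-10475 + 8) = -7*(-10467) = 73269)
W = 468
l = -72801 (l = 468 - 1*73269 = 468 - 73269 = -72801)
l + 41676 = -72801 + 41676 = -31125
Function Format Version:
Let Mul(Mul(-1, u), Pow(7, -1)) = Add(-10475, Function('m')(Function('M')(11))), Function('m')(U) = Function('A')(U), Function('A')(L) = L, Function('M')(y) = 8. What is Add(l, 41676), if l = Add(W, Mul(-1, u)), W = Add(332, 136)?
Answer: -31125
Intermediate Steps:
Function('m')(U) = U
u = 73269 (u = Mul(-7, Add(-10475, 8)) = Mul(-7, -10467) = 73269)
W = 468
l = -72801 (l = Add(468, Mul(-1, 73269)) = Add(468, -73269) = -72801)
Add(l, 41676) = Add(-72801, 41676) = -31125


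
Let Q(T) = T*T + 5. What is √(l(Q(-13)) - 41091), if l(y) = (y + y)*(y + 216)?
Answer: √94629 ≈ 307.62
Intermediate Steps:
Q(T) = 5 + T² (Q(T) = T² + 5 = 5 + T²)
l(y) = 2*y*(216 + y) (l(y) = (2*y)*(216 + y) = 2*y*(216 + y))
√(l(Q(-13)) - 41091) = √(2*(5 + (-13)²)*(216 + (5 + (-13)²)) - 41091) = √(2*(5 + 169)*(216 + (5 + 169)) - 41091) = √(2*174*(216 + 174) - 41091) = √(2*174*390 - 41091) = √(135720 - 41091) = √94629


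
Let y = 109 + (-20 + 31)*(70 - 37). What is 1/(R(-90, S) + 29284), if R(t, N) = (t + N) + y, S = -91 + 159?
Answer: 1/29734 ≈ 3.3632e-5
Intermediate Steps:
S = 68
y = 472 (y = 109 + 11*33 = 109 + 363 = 472)
R(t, N) = 472 + N + t (R(t, N) = (t + N) + 472 = (N + t) + 472 = 472 + N + t)
1/(R(-90, S) + 29284) = 1/((472 + 68 - 90) + 29284) = 1/(450 + 29284) = 1/29734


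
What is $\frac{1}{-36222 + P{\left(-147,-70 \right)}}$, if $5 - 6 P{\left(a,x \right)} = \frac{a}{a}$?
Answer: $- \frac{3}{108664} \approx -2.7608 \cdot 10^{-5}$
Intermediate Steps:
$P{\left(a,x \right)} = \frac{2}{3}$ ($P{\left(a,x \right)} = \frac{5}{6} - \frac{a \frac{1}{a}}{6} = \frac{5}{6} - \frac{1}{6} = \frac{2}{3}$)
$\frac{1}{-36222 + P{\left(-147,-70 \right)}} = \frac{1}{-36222 + \frac{2}{3}} = \frac{1}{- \frac{108664}{3}} = - \frac{3}{108664}$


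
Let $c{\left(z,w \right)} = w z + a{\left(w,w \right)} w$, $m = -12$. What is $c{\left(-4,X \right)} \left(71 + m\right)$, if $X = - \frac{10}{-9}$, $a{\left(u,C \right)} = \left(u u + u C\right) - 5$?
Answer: $- \frac{312110}{729} \approx -428.13$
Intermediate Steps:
$a{\left(u,C \right)} = -5 + u^{2} + C u$ ($a{\left(u,C \right)} = \left(u^{2} + C u\right) - 5 = -5 + u^{2} + C u$)
$X = \frac{10}{9}$ ($X = \left(-10\right) \left(- \frac{1}{9}\right) = \frac{10}{9} \approx 1.1111$)
$c{\left(z,w \right)} = w z + w \left(-5 + 2 w^{2}\right)$ ($c{\left(z,w \right)} = w z + \left(-5 + w^{2} + w w\right) w = w z + \left(-5 + w^{2} + w^{2}\right) w = w z + \left(-5 + 2 w^{2}\right) w = w z + w \left(-5 + 2 w^{2}\right)$)
$c{\left(-4,X \right)} \left(71 + m\right) = \frac{10 \left(-5 - 4 + 2 \left(\frac{10}{9}\right)^{2}\right)}{9} \left(71 - 12\right) = \frac{10 \left(-5 - 4 + 2 \cdot \frac{100}{81}\right)}{9} \cdot 59 = \frac{10 \left(-5 - 4 + \frac{200}{81}\right)}{9} \cdot 59 = \frac{10}{9} \left(- \frac{529}{81}\right) 59 = \left(- \frac{5290}{729}\right) 59 = - \frac{312110}{729}$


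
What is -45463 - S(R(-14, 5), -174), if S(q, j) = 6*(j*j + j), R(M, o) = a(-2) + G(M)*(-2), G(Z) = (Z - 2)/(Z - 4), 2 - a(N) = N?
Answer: -226075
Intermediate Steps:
a(N) = 2 - N
G(Z) = (-2 + Z)/(-4 + Z)
R(M, o) = 4 - 2*(-2 + M)/(-4 + M) (R(M, o) = (2 - 1*(-2)) + ((-2 + M)/(-4 + M))*(-2) = (2 + 2) - 2*(-2 + M)/(-4 + M) = 4 - 2*(-2 + M)/(-4 + M))
S(q, j) = 6*j + 6*j² (S(q, j) = 6*(j² + j) = 6*(j + j²) = 6*j + 6*j²)
-45463 - S(R(-14, 5), -174) = -45463 - 6*(-174)*(1 - 174) = -45463 - 6*(-174)*(-173) = -45463 - 1*180612 = -45463 - 180612 = -226075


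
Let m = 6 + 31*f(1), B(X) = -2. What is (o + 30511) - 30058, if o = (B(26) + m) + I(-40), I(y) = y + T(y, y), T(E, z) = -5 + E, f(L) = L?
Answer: 403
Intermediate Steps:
m = 37 (m = 6 + 31*1 = 6 + 31 = 37)
I(y) = -5 + 2*y (I(y) = y + (-5 + y) = -5 + 2*y)
o = -50 (o = (-2 + 37) + (-5 + 2*(-40)) = 35 + (-5 - 80) = 35 - 85 = -50)
(o + 30511) - 30058 = (-50 + 30511) - 30058 = 30461 - 30058 = 403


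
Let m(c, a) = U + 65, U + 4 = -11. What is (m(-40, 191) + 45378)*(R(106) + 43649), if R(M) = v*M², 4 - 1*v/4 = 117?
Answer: -228731024844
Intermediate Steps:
U = -15 (U = -4 - 11 = -15)
v = -452 (v = 16 - 4*117 = 16 - 468 = -452)
m(c, a) = 50 (m(c, a) = -15 + 65 = 50)
R(M) = -452*M²
(m(-40, 191) + 45378)*(R(106) + 43649) = (50 + 45378)*(-452*106² + 43649) = 45428*(-452*11236 + 43649) = 45428*(-5078672 + 43649) = 45428*(-5035023) = -228731024844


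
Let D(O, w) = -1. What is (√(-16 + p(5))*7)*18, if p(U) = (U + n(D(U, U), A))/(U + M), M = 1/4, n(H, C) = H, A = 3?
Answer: 48*I*√105 ≈ 491.85*I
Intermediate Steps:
M = ¼ ≈ 0.25000
p(U) = (-1 + U)/(¼ + U) (p(U) = (U - 1)/(U + ¼) = (-1 + U)/(¼ + U))
(√(-16 + p(5))*7)*18 = (√(-16 + 4*(-1 + 5)/(1 + 4*5))*7)*18 = (√(-16 + 4*4/(1 + 20))*7)*18 = (√(-16 + 4*4/21)*7)*18 = (√(-16 + 4*(1/21)*4)*7)*18 = (√(-16 + 16/21)*7)*18 = (√(-320/21)*7)*18 = ((8*I*√105/21)*7)*18 = (8*I*√105/3)*18 = 48*I*√105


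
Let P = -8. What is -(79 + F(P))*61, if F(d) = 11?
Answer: -5490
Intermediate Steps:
-(79 + F(P))*61 = -(79 + 11)*61 = -90*61 = -1*5490 = -5490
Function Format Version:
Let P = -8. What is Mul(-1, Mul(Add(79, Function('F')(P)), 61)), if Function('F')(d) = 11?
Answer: -5490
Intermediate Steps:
Mul(-1, Mul(Add(79, Function('F')(P)), 61)) = Mul(-1, Mul(Add(79, 11), 61)) = Mul(-1, Mul(90, 61)) = Mul(-1, 5490) = -5490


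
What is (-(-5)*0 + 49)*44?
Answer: 2156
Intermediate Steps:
(-(-5)*0 + 49)*44 = (-1*0 + 49)*44 = (0 + 49)*44 = 49*44 = 2156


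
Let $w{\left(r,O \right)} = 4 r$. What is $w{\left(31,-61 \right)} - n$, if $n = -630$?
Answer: $754$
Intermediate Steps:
$w{\left(31,-61 \right)} - n = 4 \cdot 31 - -630 = 124 + 630 = 754$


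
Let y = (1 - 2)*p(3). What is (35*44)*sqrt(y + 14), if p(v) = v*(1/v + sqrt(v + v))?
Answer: 1540*sqrt(13 - 3*sqrt(6)) ≈ 3661.0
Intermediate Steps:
p(v) = v*(1/v + sqrt(2)*sqrt(v)) (p(v) = v*(1/v + sqrt(2*v)) = v*(1/v + sqrt(2)*sqrt(v)))
y = -1 - 3*sqrt(6) (y = (1 - 2)*(1 + sqrt(2)*3**(3/2)) = -(1 + sqrt(2)*(3*sqrt(3))) = -(1 + 3*sqrt(6)) = -1 - 3*sqrt(6) ≈ -8.3485)
(35*44)*sqrt(y + 14) = (35*44)*sqrt((-1 - 3*sqrt(6)) + 14) = 1540*sqrt(13 - 3*sqrt(6))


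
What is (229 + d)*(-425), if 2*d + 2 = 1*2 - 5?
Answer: -192525/2 ≈ -96263.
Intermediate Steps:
d = -5/2 (d = -1 + (1*2 - 5)/2 = -1 + (2 - 5)/2 = -1 + (1/2)*(-3) = -1 - 3/2 = -5/2 ≈ -2.5000)
(229 + d)*(-425) = (229 - 5/2)*(-425) = (453/2)*(-425) = -192525/2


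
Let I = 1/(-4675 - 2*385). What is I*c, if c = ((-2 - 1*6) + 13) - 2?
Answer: -1/1815 ≈ -0.00055096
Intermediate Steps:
c = 3 (c = ((-2 - 6) + 13) - 2 = (-8 + 13) - 2 = 5 - 2 = 3)
I = -1/5445 (I = 1/(-4675 - 770) = 1/(-5445) = -1/5445 ≈ -0.00018365)
I*c = -1/5445*3 = -1/1815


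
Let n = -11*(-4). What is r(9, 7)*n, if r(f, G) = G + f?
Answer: 704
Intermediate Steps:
n = 44
r(9, 7)*n = (7 + 9)*44 = 16*44 = 704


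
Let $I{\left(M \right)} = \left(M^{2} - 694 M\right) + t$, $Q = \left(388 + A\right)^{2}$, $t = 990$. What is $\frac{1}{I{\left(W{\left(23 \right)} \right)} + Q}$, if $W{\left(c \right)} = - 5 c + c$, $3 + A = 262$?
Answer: $\frac{1}{491911} \approx 2.0329 \cdot 10^{-6}$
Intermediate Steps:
$A = 259$ ($A = -3 + 262 = 259$)
$W{\left(c \right)} = - 4 c$
$Q = 418609$ ($Q = \left(388 + 259\right)^{2} = 647^{2} = 418609$)
$I{\left(M \right)} = 990 + M^{2} - 694 M$ ($I{\left(M \right)} = \left(M^{2} - 694 M\right) + 990 = 990 + M^{2} - 694 M$)
$\frac{1}{I{\left(W{\left(23 \right)} \right)} + Q} = \frac{1}{\left(990 + \left(\left(-4\right) 23\right)^{2} - 694 \left(\left(-4\right) 23\right)\right) + 418609} = \frac{1}{\left(990 + \left(-92\right)^{2} - -63848\right) + 418609} = \frac{1}{\left(990 + 8464 + 63848\right) + 418609} = \frac{1}{73302 + 418609} = \frac{1}{491911}$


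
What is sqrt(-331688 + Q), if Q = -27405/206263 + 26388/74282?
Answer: I*sqrt(19466116312104072882324521)/7660814083 ≈ 575.92*I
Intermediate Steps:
Q = 1703584917/7660814083 (Q = -27405*1/206263 + 26388*(1/74282) = -27405/206263 + 13194/37141 = 1703584917/7660814083 ≈ 0.22238)
sqrt(-331688 + Q) = sqrt(-331688 + 1703584917/7660814083) = sqrt(-2540998397977187/7660814083) = I*sqrt(19466116312104072882324521)/7660814083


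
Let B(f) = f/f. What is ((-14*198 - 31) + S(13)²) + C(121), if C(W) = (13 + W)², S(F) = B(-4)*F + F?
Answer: 15829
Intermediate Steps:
B(f) = 1
S(F) = 2*F (S(F) = 1*F + F = F + F = 2*F)
((-14*198 - 31) + S(13)²) + C(121) = ((-14*198 - 31) + (2*13)²) + (13 + 121)² = ((-2772 - 31) + 26²) + 134² = (-2803 + 676) + 17956 = -2127 + 17956 = 15829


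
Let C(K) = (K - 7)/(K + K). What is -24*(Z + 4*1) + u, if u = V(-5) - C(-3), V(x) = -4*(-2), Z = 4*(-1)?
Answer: 19/3 ≈ 6.3333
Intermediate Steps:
Z = -4
C(K) = (-7 + K)/(2*K) (C(K) = (-7 + K)/((2*K)) = (-7 + K)*(1/(2*K)) = (-7 + K)/(2*K))
V(x) = 8
u = 19/3 (u = 8 - (-7 - 3)/(2*(-3)) = 8 - (-1)*(-10)/(2*3) = 8 - 1*5/3 = 8 - 5/3 = 19/3 ≈ 6.3333)
-24*(Z + 4*1) + u = -24*(-4 + 4*1) + 19/3 = -24*(-4 + 4) + 19/3 = -24*0 + 19/3 = 0 + 19/3 = 19/3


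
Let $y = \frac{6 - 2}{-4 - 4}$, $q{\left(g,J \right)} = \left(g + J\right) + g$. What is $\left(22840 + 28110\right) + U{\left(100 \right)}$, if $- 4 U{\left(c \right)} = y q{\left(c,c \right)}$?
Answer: $\frac{101975}{2} \approx 50988.0$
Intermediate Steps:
$q{\left(g,J \right)} = J + 2 g$ ($q{\left(g,J \right)} = \left(J + g\right) + g = J + 2 g$)
$y = - \frac{1}{2}$ ($y = \frac{4}{-8} = 4 \left(- \frac{1}{8}\right) = - \frac{1}{2} \approx -0.5$)
$U{\left(c \right)} = \frac{3 c}{8}$ ($U{\left(c \right)} = - \frac{\left(- \frac{1}{2}\right) \left(c + 2 c\right)}{4} = - \frac{\left(- \frac{1}{2}\right) 3 c}{4} = - \frac{\left(- \frac{3}{2}\right) c}{4} = \frac{3 c}{8}$)
$\left(22840 + 28110\right) + U{\left(100 \right)} = \left(22840 + 28110\right) + \frac{3}{8} \cdot 100 = 50950 + \frac{75}{2} = \frac{101975}{2}$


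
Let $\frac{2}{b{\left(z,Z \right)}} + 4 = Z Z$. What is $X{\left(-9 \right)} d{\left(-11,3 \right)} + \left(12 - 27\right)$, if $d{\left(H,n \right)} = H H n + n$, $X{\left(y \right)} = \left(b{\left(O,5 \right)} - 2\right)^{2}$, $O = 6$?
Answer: $\frac{192995}{147} \approx 1312.9$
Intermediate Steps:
$b{\left(z,Z \right)} = \frac{2}{-4 + Z^{2}}$ ($b{\left(z,Z \right)} = \frac{2}{-4 + Z Z} = \frac{2}{-4 + Z^{2}}$)
$X{\left(y \right)} = \frac{1600}{441}$ ($X{\left(y \right)} = \left(\frac{2}{-4 + 5^{2}} - 2\right)^{2} = \left(\frac{2}{-4 + 25} - 2\right)^{2} = \left(\frac{2}{21} - 2\right)^{2} = \left(- \frac{40}{21}\right)^{2} = \frac{1600}{441}$)
$d{\left(H,n \right)} = n + n H^{2}$ ($d{\left(H,n \right)} = H^{2} n + n = n H^{2} + n = n + n H^{2}$)
$X{\left(-9 \right)} d{\left(-11,3 \right)} + \left(12 - 27\right) = \frac{1600 \cdot 3 \left(1 + \left(-11\right)^{2}\right)}{441} + \left(12 - 27\right) = \frac{1600 \cdot 3 \left(1 + 121\right)}{441} - 15 = \frac{1600 \cdot 3 \cdot 122}{441} - 15 = \frac{1600}{441} \cdot 366 - 15 = \frac{195200}{147} - 15 = \frac{192995}{147}$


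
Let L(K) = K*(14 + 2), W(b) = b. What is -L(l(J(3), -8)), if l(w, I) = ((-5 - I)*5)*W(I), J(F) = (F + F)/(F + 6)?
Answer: 1920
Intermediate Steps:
J(F) = 2*F/(6 + F) (J(F) = (2*F)/(6 + F) = 2*F/(6 + F))
l(w, I) = I*(-25 - 5*I) (l(w, I) = ((-5 - I)*5)*I = (-25 - 5*I)*I = I*(-25 - 5*I))
L(K) = 16*K (L(K) = K*16 = 16*K)
-L(l(J(3), -8)) = -16*(-5*(-8)*(5 - 8)) = -16*(-5*(-8)*(-3)) = -16*(-120) = -1*(-1920) = 1920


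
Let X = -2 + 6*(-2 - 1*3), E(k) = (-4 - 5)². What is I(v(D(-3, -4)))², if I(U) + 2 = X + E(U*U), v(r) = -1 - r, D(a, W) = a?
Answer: 2209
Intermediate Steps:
E(k) = 81 (E(k) = (-9)² = 81)
X = -32 (X = -2 + 6*(-2 - 3) = -2 + 6*(-5) = -2 - 30 = -32)
I(U) = 47 (I(U) = -2 + (-32 + 81) = -2 + 49 = 47)
I(v(D(-3, -4)))² = 47² = 2209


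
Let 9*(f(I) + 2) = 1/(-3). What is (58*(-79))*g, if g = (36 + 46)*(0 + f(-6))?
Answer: 20664820/27 ≈ 7.6536e+5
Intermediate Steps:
f(I) = -55/27 (f(I) = -2 + (1/9)/(-3) = -2 + (1/9)*(-1/3) = -2 - 1/27 = -55/27)
g = -4510/27 (g = (36 + 46)*(0 - 55/27) = 82*(-55/27) = -4510/27 ≈ -167.04)
(58*(-79))*g = (58*(-79))*(-4510/27) = -4582*(-4510/27) = 20664820/27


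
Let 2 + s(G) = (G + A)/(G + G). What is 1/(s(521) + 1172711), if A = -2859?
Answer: 521/610980220 ≈ 8.5273e-7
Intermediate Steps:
s(G) = -2 + (-2859 + G)/(2*G) (s(G) = -2 + (G - 2859)/(G + G) = -2 + (-2859 + G)/((2*G)) = -2 + (-2859 + G)*(1/(2*G)) = -2 + (-2859 + G)/(2*G))
1/(s(521) + 1172711) = 1/((3/2)*(-953 - 1*521)/521 + 1172711) = 1/((3/2)*(1/521)*(-953 - 521) + 1172711) = 1/((3/2)*(1/521)*(-1474) + 1172711) = 1/(-2211/521 + 1172711) = 1/(610980220/521) = 521/610980220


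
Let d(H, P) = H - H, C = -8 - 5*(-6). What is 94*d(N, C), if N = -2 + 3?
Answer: 0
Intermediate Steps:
C = 22 (C = -8 + 30 = 22)
N = 1
d(H, P) = 0
94*d(N, C) = 94*0 = 0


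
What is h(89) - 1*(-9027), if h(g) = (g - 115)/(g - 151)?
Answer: 279850/31 ≈ 9027.4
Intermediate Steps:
h(g) = (-115 + g)/(-151 + g)
h(89) - 1*(-9027) = (-115 + 89)/(-151 + 89) - 1*(-9027) = -26/(-62) + 9027 = -1/62*(-26) + 9027 = 13/31 + 9027 = 279850/31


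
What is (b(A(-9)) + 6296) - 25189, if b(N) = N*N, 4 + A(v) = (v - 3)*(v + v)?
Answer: 26051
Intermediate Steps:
A(v) = -4 + 2*v*(-3 + v) (A(v) = -4 + (v - 3)*(v + v) = -4 + (-3 + v)*(2*v) = -4 + 2*v*(-3 + v))
b(N) = N**2
(b(A(-9)) + 6296) - 25189 = ((-4 - 6*(-9) + 2*(-9)**2)**2 + 6296) - 25189 = ((-4 + 54 + 2*81)**2 + 6296) - 25189 = ((-4 + 54 + 162)**2 + 6296) - 25189 = (212**2 + 6296) - 25189 = (44944 + 6296) - 25189 = 51240 - 25189 = 26051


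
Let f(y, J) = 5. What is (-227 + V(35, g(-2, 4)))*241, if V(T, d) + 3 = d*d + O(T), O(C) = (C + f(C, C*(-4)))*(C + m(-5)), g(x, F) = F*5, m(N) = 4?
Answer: 416930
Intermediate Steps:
g(x, F) = 5*F
O(C) = (4 + C)*(5 + C) (O(C) = (C + 5)*(C + 4) = (5 + C)*(4 + C) = (4 + C)*(5 + C))
V(T, d) = 17 + T**2 + d**2 + 9*T (V(T, d) = -3 + (d*d + (20 + T**2 + 9*T)) = -3 + (d**2 + (20 + T**2 + 9*T)) = -3 + (20 + T**2 + d**2 + 9*T) = 17 + T**2 + d**2 + 9*T)
(-227 + V(35, g(-2, 4)))*241 = (-227 + (17 + 35**2 + (5*4)**2 + 9*35))*241 = (-227 + (17 + 1225 + 20**2 + 315))*241 = (-227 + (17 + 1225 + 400 + 315))*241 = (-227 + 1957)*241 = 1730*241 = 416930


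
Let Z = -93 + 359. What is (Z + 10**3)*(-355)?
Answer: -449430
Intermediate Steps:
Z = 266
(Z + 10**3)*(-355) = (266 + 10**3)*(-355) = (266 + 1000)*(-355) = 1266*(-355) = -449430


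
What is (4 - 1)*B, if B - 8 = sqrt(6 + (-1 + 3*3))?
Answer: 24 + 3*sqrt(14) ≈ 35.225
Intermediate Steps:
B = 8 + sqrt(14) (B = 8 + sqrt(6 + (-1 + 3*3)) = 8 + sqrt(6 + (-1 + 9)) = 8 + sqrt(6 + 8) = 8 + sqrt(14) ≈ 11.742)
(4 - 1)*B = (4 - 1)*(8 + sqrt(14)) = 3*(8 + sqrt(14)) = 24 + 3*sqrt(14)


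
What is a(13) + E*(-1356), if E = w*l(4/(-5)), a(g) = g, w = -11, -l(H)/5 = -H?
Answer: -59651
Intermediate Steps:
l(H) = 5*H (l(H) = -(-5)*H = 5*H)
E = 44 (E = -55*4/(-5) = -55*4*(-1/5) = -55*(-4)/5 = -11*(-4) = 44)
a(13) + E*(-1356) = 13 + 44*(-1356) = 13 - 59664 = -59651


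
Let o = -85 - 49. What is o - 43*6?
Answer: -392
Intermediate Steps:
o = -134
o - 43*6 = -134 - 43*6 = -134 - 258 = -392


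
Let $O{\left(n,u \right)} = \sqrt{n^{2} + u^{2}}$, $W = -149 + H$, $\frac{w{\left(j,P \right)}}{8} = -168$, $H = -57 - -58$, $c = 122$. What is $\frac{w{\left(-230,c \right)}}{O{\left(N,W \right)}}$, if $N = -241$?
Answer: $- \frac{1344 \sqrt{79985}}{79985} \approx -4.7522$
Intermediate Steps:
$H = 1$ ($H = -57 + 58 = 1$)
$w{\left(j,P \right)} = -1344$ ($w{\left(j,P \right)} = 8 \left(-168\right) = -1344$)
$W = -148$ ($W = -149 + 1 = -148$)
$\frac{w{\left(-230,c \right)}}{O{\left(N,W \right)}} = - \frac{1344}{\sqrt{\left(-241\right)^{2} + \left(-148\right)^{2}}} = - \frac{1344}{\sqrt{58081 + 21904}} = - \frac{1344}{\sqrt{79985}} = - 1344 \frac{\sqrt{79985}}{79985} = - \frac{1344 \sqrt{79985}}{79985}$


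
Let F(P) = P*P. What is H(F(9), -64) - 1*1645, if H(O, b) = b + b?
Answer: -1773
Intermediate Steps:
F(P) = P²
H(O, b) = 2*b
H(F(9), -64) - 1*1645 = 2*(-64) - 1*1645 = -128 - 1645 = -1773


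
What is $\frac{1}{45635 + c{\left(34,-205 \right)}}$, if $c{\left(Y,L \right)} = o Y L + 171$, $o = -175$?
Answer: $\frac{1}{1265556} \approx 7.9017 \cdot 10^{-7}$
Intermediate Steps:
$c{\left(Y,L \right)} = 171 - 175 L Y$ ($c{\left(Y,L \right)} = - 175 Y L + 171 = - 175 L Y + 171 = 171 - 175 L Y$)
$\frac{1}{45635 + c{\left(34,-205 \right)}} = \frac{1}{45635 - \left(-171 - 1219750\right)} = \frac{1}{45635 + \left(171 + 1219750\right)} = \frac{1}{45635 + 1219921} = \frac{1}{1265556}$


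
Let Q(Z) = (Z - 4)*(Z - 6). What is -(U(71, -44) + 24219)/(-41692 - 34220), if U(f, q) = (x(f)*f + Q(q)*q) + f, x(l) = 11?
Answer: -26843/25304 ≈ -1.0608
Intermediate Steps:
Q(Z) = (-6 + Z)*(-4 + Z) (Q(Z) = (-4 + Z)*(-6 + Z) = (-6 + Z)*(-4 + Z))
U(f, q) = 12*f + q*(24 + q² - 10*q) (U(f, q) = (11*f + (24 + q² - 10*q)*q) + f = (11*f + q*(24 + q² - 10*q)) + f = 12*f + q*(24 + q² - 10*q))
-(U(71, -44) + 24219)/(-41692 - 34220) = -((12*71 - 44*(24 + (-44)² - 10*(-44))) + 24219)/(-41692 - 34220) = -((852 - 44*(24 + 1936 + 440)) + 24219)/(-75912) = -((852 - 44*2400) + 24219)*(-1)/75912 = -((852 - 105600) + 24219)*(-1)/75912 = -(-104748 + 24219)*(-1)/75912 = -(-80529)*(-1)/75912 = -1*26843/25304 = -26843/25304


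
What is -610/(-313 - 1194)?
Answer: 610/1507 ≈ 0.40478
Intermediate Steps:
-610/(-313 - 1194) = -610/(-1507) = -610*(-1/1507) = 610/1507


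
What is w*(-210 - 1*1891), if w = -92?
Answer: 193292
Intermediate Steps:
w*(-210 - 1*1891) = -92*(-210 - 1*1891) = -92*(-210 - 1891) = -92*(-2101) = 193292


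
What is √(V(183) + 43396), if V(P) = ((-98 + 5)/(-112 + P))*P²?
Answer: I*√2368631/71 ≈ 21.677*I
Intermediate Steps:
V(P) = -93*P²/(-112 + P) (V(P) = (-93/(-112 + P))*P² = -93*P²/(-112 + P))
√(V(183) + 43396) = √(-93*183²/(-112 + 183) + 43396) = √(-93*33489/71 + 43396) = √(-93*33489*1/71 + 43396) = √(-3114477/71 + 43396) = √(-33361/71) = I*√2368631/71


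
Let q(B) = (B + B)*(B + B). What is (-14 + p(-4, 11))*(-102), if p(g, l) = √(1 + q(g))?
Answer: 1428 - 102*√65 ≈ 605.65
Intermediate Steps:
q(B) = 4*B² (q(B) = (2*B)*(2*B) = 4*B²)
p(g, l) = √(1 + 4*g²)
(-14 + p(-4, 11))*(-102) = (-14 + √(1 + 4*(-4)²))*(-102) = (-14 + √(1 + 4*16))*(-102) = (-14 + √(1 + 64))*(-102) = (-14 + √65)*(-102) = 1428 - 102*√65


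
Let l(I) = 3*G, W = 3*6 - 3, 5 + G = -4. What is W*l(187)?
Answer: -405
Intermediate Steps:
G = -9 (G = -5 - 4 = -9)
W = 15 (W = 18 - 3 = 15)
l(I) = -27 (l(I) = 3*(-9) = -27)
W*l(187) = 15*(-27) = -405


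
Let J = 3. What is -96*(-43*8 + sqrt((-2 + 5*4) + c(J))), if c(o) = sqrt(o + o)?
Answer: 33024 - 96*sqrt(18 + sqrt(6)) ≈ 32590.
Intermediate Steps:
c(o) = sqrt(2)*sqrt(o) (c(o) = sqrt(2*o) = sqrt(2)*sqrt(o))
-96*(-43*8 + sqrt((-2 + 5*4) + c(J))) = -96*(-43*8 + sqrt((-2 + 5*4) + sqrt(2)*sqrt(3))) = -96*(-344 + sqrt((-2 + 20) + sqrt(6))) = -96*(-344 + sqrt(18 + sqrt(6))) = 33024 - 96*sqrt(18 + sqrt(6))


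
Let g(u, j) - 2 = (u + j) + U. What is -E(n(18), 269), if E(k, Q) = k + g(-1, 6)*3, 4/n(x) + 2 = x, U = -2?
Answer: -61/4 ≈ -15.250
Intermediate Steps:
g(u, j) = j + u (g(u, j) = 2 + ((u + j) - 2) = 2 + ((j + u) - 2) = 2 + (-2 + j + u) = j + u)
n(x) = 4/(-2 + x)
E(k, Q) = 15 + k (E(k, Q) = k + (6 - 1)*3 = k + 5*3 = k + 15 = 15 + k)
-E(n(18), 269) = -(15 + 4/(-2 + 18)) = -(15 + 4/16) = -(15 + 4*(1/16)) = -(15 + ¼) = -1*61/4 = -61/4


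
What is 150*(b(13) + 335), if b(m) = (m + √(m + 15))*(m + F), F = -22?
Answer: 32700 - 2700*√7 ≈ 25556.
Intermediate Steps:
b(m) = (-22 + m)*(m + √(15 + m)) (b(m) = (m + √(m + 15))*(m - 22) = (m + √(15 + m))*(-22 + m) = (-22 + m)*(m + √(15 + m)))
150*(b(13) + 335) = 150*((13² - 22*13 - 22*√(15 + 13) + 13*√(15 + 13)) + 335) = 150*((169 - 286 - 44*√7 + 13*√28) + 335) = 150*((169 - 286 - 44*√7 + 13*(2*√7)) + 335) = 150*((169 - 286 - 44*√7 + 26*√7) + 335) = 150*((-117 - 18*√7) + 335) = 150*(218 - 18*√7) = 32700 - 2700*√7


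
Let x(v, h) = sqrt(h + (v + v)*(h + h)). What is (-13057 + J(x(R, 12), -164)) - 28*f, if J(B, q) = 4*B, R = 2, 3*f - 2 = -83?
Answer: -12301 + 24*sqrt(3) ≈ -12259.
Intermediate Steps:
f = -27 (f = 2/3 + (1/3)*(-83) = 2/3 - 83/3 = -27)
x(v, h) = sqrt(h + 4*h*v) (x(v, h) = sqrt(h + (2*v)*(2*h)) = sqrt(h + 4*h*v))
(-13057 + J(x(R, 12), -164)) - 28*f = (-13057 + 4*sqrt(12*(1 + 4*2))) - 28*(-27) = (-13057 + 4*sqrt(12*(1 + 8))) + 756 = (-13057 + 4*sqrt(12*9)) + 756 = (-13057 + 4*sqrt(108)) + 756 = (-13057 + 4*(6*sqrt(3))) + 756 = (-13057 + 24*sqrt(3)) + 756 = -12301 + 24*sqrt(3)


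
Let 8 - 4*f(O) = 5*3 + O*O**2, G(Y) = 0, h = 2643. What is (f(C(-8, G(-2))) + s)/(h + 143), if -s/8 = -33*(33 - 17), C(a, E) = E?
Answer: 16889/11144 ≈ 1.5155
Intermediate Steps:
s = 4224 (s = -(-264)*(33 - 17) = -(-264)*16 = -8*(-528) = 4224)
f(O) = -7/4 - O**3/4 (f(O) = 2 - (5*3 + O*O**2)/4 = 2 - (15 + O**3)/4 = 2 + (-15/4 - O**3/4) = -7/4 - O**3/4)
(f(C(-8, G(-2))) + s)/(h + 143) = ((-7/4 - 1/4*0**3) + 4224)/(2643 + 143) = ((-7/4 - 1/4*0) + 4224)/2786 = ((-7/4 + 0) + 4224)*(1/2786) = (-7/4 + 4224)*(1/2786) = (16889/4)*(1/2786) = 16889/11144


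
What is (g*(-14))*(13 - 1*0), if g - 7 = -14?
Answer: 1274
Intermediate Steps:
g = -7 (g = 7 - 14 = -7)
(g*(-14))*(13 - 1*0) = (-7*(-14))*(13 - 1*0) = 98*(13 + 0) = 98*13 = 1274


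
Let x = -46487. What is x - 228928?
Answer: -275415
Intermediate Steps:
x - 228928 = -46487 - 228928 = -275415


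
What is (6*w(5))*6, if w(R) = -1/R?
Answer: -36/5 ≈ -7.2000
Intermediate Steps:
(6*w(5))*6 = (6*(-1/5))*6 = (6*(-1*⅕))*6 = (6*(-⅕))*6 = -6/5*6 = -36/5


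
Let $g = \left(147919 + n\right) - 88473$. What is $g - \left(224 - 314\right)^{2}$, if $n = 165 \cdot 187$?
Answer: $82201$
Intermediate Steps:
$n = 30855$
$g = 90301$ ($g = \left(147919 + 30855\right) - 88473 = 178774 - 88473 = 90301$)
$g - \left(224 - 314\right)^{2} = 90301 - \left(224 - 314\right)^{2} = 90301 - \left(-90\right)^{2} = 90301 - 8100 = 82201$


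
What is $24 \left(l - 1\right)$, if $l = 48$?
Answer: $1128$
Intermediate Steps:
$24 \left(l - 1\right) = 24 \left(48 - 1\right) = 24 \cdot 47 = 1128$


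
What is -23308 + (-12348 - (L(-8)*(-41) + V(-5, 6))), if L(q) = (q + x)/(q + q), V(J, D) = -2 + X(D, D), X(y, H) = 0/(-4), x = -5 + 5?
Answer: -71267/2 ≈ -35634.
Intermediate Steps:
x = 0
X(y, H) = 0 (X(y, H) = 0*(-¼) = 0)
V(J, D) = -2 (V(J, D) = -2 + 0 = -2)
L(q) = ½ (L(q) = (q + 0)/(q + q) = q/((2*q)) = q*(1/(2*q)) = ½)
-23308 + (-12348 - (L(-8)*(-41) + V(-5, 6))) = -23308 + (-12348 - ((½)*(-41) - 2)) = -23308 + (-12348 - (-41/2 - 2)) = -23308 + (-12348 - 1*(-45/2)) = -23308 + (-12348 + 45/2) = -23308 - 24651/2 = -71267/2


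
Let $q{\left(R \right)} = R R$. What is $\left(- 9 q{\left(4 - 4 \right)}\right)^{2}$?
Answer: $0$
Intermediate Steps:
$q{\left(R \right)} = R^{2}$
$\left(- 9 q{\left(4 - 4 \right)}\right)^{2} = \left(- 9 \left(4 - 4\right)^{2}\right)^{2} = \left(- 9 \cdot 0^{2}\right)^{2} = \left(\left(-9\right) 0\right)^{2} = 0^{2} = 0$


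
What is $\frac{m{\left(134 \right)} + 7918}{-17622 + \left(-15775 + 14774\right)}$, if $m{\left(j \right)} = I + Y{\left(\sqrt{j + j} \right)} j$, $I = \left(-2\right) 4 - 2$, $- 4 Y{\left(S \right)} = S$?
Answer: $- \frac{7908}{18623} + \frac{67 \sqrt{67}}{18623} \approx -0.39519$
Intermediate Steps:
$Y{\left(S \right)} = - \frac{S}{4}$
$I = -10$ ($I = -8 - 2 = -10$)
$m{\left(j \right)} = -10 - \frac{\sqrt{2} j^{\frac{3}{2}}}{4}$ ($m{\left(j \right)} = -10 + - \frac{\sqrt{j + j}}{4} j = -10 + - \frac{\sqrt{2 j}}{4} j = -10 + - \frac{\sqrt{2} \sqrt{j}}{4} j = -10 - \frac{\sqrt{2} j^{\frac{3}{2}}}{4}$)
$\frac{m{\left(134 \right)} + 7918}{-17622 + \left(-15775 + 14774\right)} = \frac{\left(-10 - \frac{\sqrt{2} \cdot 134^{\frac{3}{2}}}{4}\right) + 7918}{-17622 + \left(-15775 + 14774\right)} = \frac{\left(-10 - \frac{\sqrt{2} \cdot 134 \sqrt{134}}{4}\right) + 7918}{-17622 - 1001} = \frac{\left(-10 - 67 \sqrt{67}\right) + 7918}{-18623} = \left(7908 - 67 \sqrt{67}\right) \left(- \frac{1}{18623}\right) = - \frac{7908}{18623} + \frac{67 \sqrt{67}}{18623}$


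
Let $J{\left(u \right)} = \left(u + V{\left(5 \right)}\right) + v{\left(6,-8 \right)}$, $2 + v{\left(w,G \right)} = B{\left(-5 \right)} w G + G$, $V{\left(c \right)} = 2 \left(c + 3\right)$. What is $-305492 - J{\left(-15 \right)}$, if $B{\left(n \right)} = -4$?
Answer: $-305675$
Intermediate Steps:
$V{\left(c \right)} = 6 + 2 c$ ($V{\left(c \right)} = 2 \left(3 + c\right) = 6 + 2 c$)
$v{\left(w,G \right)} = -2 + G - 4 G w$ ($v{\left(w,G \right)} = -2 + \left(- 4 w G + G\right) = -2 - \left(- G + 4 G w\right) = -2 + G - 4 G w$)
$J{\left(u \right)} = 198 + u$ ($J{\left(u \right)} = \left(u + \left(6 + 2 \cdot 5\right)\right) - \left(10 - 192\right) = \left(u + \left(6 + 10\right)\right) - -182 = \left(u + 16\right) + 182 = \left(16 + u\right) + 182 = 198 + u$)
$-305492 - J{\left(-15 \right)} = -305492 - \left(198 - 15\right) = -305492 - 183 = -305675$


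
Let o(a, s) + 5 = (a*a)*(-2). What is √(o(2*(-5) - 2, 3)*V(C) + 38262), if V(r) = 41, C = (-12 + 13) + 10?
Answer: √26249 ≈ 162.02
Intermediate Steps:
C = 11 (C = 1 + 10 = 11)
o(a, s) = -5 - 2*a² (o(a, s) = -5 + (a*a)*(-2) = -5 + a²*(-2) = -5 - 2*a²)
√(o(2*(-5) - 2, 3)*V(C) + 38262) = √((-5 - 2*(2*(-5) - 2)²)*41 + 38262) = √((-5 - 2*(-10 - 2)²)*41 + 38262) = √((-5 - 2*(-12)²)*41 + 38262) = √((-5 - 2*144)*41 + 38262) = √((-5 - 288)*41 + 38262) = √(-293*41 + 38262) = √(-12013 + 38262) = √26249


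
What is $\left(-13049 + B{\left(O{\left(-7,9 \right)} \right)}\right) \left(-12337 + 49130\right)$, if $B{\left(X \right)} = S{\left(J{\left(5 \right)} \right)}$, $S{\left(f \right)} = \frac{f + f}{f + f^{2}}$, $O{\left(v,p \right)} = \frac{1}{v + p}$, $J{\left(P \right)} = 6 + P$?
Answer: $- \frac{2880634349}{6} \approx -4.8011 \cdot 10^{8}$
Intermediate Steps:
$O{\left(v,p \right)} = \frac{1}{p + v}$
$S{\left(f \right)} = \frac{2 f}{f + f^{2}}$
$B{\left(X \right)} = \frac{1}{6}$ ($B{\left(X \right)} = \frac{2}{1 + \left(6 + 5\right)} = \frac{2}{1 + 11} = \frac{2}{12} = 2 \cdot \frac{1}{12} = \frac{1}{6}$)
$\left(-13049 + B{\left(O{\left(-7,9 \right)} \right)}\right) \left(-12337 + 49130\right) = \left(-13049 + \frac{1}{6}\right) \left(-12337 + 49130\right) = \left(- \frac{78293}{6}\right) 36793 = - \frac{2880634349}{6}$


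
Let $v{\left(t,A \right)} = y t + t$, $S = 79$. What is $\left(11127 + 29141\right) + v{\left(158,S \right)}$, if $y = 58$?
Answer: $49590$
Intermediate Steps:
$v{\left(t,A \right)} = 59 t$ ($v{\left(t,A \right)} = 58 t + t = 59 t$)
$\left(11127 + 29141\right) + v{\left(158,S \right)} = \left(11127 + 29141\right) + 59 \cdot 158 = 40268 + 9322 = 49590$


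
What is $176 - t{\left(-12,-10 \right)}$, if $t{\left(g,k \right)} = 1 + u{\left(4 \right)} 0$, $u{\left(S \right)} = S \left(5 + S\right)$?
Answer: $175$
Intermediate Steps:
$t{\left(g,k \right)} = 1$ ($t{\left(g,k \right)} = 1 + 4 \left(5 + 4\right) 0 = 1 + 4 \cdot 9 \cdot 0 = 1 + 36 \cdot 0 = 1 + 0 = 1$)
$176 - t{\left(-12,-10 \right)} = 176 - 1 = 175$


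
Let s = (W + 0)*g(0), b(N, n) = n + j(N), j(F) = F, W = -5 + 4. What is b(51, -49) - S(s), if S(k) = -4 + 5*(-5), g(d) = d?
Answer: 31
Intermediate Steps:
W = -1
b(N, n) = N + n (b(N, n) = n + N = N + n)
s = 0 (s = (-1 + 0)*0 = -1*0 = 0)
S(k) = -29 (S(k) = -4 - 25 = -29)
b(51, -49) - S(s) = (51 - 49) - 1*(-29) = 2 + 29 = 31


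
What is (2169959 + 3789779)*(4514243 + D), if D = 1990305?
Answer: 38765401888424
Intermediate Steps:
(2169959 + 3789779)*(4514243 + D) = (2169959 + 3789779)*(4514243 + 1990305) = 5959738*6504548 = 38765401888424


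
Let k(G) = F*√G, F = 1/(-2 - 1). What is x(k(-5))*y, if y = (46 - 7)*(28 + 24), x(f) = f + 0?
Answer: -676*I*√5 ≈ -1511.6*I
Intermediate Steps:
F = -⅓ (F = 1/(-3) = -⅓ ≈ -0.33333)
k(G) = -√G/3
x(f) = f
y = 2028 (y = 39*52 = 2028)
x(k(-5))*y = -I*√5/3*2028 = -676*I*√5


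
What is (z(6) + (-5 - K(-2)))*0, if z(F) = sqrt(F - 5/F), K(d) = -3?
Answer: 0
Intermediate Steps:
(z(6) + (-5 - K(-2)))*0 = (sqrt(6 - 5/6) + (-5 - 1*(-3)))*0 = (sqrt(6 - 5*1/6) + (-5 + 3))*0 = (sqrt(6 - 5/6) - 2)*0 = (sqrt(31/6) - 2)*0 = (sqrt(186)/6 - 2)*0 = (-2 + sqrt(186)/6)*0 = 0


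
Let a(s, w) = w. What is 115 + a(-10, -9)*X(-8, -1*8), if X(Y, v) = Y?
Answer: 187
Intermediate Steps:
115 + a(-10, -9)*X(-8, -1*8) = 115 - 9*(-8) = 115 + 72 = 187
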